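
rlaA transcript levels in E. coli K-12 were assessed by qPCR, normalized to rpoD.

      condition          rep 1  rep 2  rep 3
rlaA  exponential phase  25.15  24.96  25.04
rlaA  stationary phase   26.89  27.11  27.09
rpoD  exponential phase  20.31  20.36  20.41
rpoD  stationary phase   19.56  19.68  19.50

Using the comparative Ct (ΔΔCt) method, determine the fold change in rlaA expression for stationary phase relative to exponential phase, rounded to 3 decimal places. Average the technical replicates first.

Mean Ct: rlaA exponential phase 25.050; rlaA stationary phase 27.030; rpoD exponential phase 20.360; rpoD stationary phase 19.580
ΔCt(exponential phase) = 25.050 − 20.360 = 4.690
ΔCt(stationary phase) = 27.030 − 19.580 = 7.450
ΔΔCt = 7.450 − 4.690 = 2.760
Fold change = 2^(−2.760) = 0.1476

0.148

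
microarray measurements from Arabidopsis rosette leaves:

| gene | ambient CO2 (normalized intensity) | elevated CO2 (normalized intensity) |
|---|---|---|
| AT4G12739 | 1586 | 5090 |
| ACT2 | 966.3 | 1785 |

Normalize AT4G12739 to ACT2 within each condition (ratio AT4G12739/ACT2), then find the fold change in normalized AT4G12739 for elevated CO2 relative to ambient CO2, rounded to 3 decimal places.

AT4G12739/ACT2 (ambient CO2) = 1586 / 966.3 = 1.6413
AT4G12739/ACT2 (elevated CO2) = 5090 / 1785 = 2.8515
Fold change = 2.8515 / 1.6413 = 1.7374

1.737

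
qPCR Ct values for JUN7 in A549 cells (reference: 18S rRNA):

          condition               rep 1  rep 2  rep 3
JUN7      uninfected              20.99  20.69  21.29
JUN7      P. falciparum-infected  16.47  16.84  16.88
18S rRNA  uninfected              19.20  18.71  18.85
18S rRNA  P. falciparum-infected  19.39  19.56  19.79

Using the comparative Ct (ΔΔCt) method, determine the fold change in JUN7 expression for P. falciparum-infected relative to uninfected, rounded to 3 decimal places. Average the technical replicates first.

Mean Ct: JUN7 uninfected 20.990; JUN7 P. falciparum-infected 16.730; 18S rRNA uninfected 18.920; 18S rRNA P. falciparum-infected 19.580
ΔCt(uninfected) = 20.990 − 18.920 = 2.070
ΔCt(P. falciparum-infected) = 16.730 − 19.580 = -2.850
ΔΔCt = -2.850 − 2.070 = -4.920
Fold change = 2^(−(-4.920)) = 2^4.920 = 30.2738

30.274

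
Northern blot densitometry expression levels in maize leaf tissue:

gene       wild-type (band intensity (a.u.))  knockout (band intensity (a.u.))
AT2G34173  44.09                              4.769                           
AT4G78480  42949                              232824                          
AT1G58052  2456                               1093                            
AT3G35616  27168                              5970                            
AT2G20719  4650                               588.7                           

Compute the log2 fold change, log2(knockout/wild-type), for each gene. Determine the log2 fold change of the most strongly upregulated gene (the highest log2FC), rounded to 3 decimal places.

2.439

log2(4.769/44.09) = -3.209  (AT2G34173)
log2(232824/42949) = 2.439  (AT4G78480)
log2(1093/2456) = -1.168  (AT1G58052)
log2(5970/27168) = -2.186  (AT3G35616)
log2(588.7/4650) = -2.982  (AT2G20719)
AT4G78480 is most strongly upregulated.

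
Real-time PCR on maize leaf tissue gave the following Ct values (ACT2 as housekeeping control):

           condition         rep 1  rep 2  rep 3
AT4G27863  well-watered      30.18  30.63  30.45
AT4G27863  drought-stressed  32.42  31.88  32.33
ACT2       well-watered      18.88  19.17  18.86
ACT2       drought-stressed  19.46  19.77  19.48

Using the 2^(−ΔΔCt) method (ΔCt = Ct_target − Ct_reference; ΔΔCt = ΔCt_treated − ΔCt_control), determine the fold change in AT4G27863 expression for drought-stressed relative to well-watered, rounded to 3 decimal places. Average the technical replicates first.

Mean Ct: AT4G27863 well-watered 30.420; AT4G27863 drought-stressed 32.210; ACT2 well-watered 18.970; ACT2 drought-stressed 19.570
ΔCt(well-watered) = 30.420 − 18.970 = 11.450
ΔCt(drought-stressed) = 32.210 − 19.570 = 12.640
ΔΔCt = 12.640 − 11.450 = 1.190
Fold change = 2^(−1.190) = 0.4383

0.438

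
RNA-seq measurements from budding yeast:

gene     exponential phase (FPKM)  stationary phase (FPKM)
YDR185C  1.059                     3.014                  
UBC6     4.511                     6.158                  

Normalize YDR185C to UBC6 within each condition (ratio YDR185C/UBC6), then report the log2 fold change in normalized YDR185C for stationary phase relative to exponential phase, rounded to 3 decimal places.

1.060

YDR185C/UBC6 (exponential phase) = 1.059 / 4.511 = 0.23476
YDR185C/UBC6 (stationary phase) = 3.014 / 6.158 = 0.48944
Fold change = 0.48944 / 0.23476 = 2.0849
log2(2.0849) = 1.0600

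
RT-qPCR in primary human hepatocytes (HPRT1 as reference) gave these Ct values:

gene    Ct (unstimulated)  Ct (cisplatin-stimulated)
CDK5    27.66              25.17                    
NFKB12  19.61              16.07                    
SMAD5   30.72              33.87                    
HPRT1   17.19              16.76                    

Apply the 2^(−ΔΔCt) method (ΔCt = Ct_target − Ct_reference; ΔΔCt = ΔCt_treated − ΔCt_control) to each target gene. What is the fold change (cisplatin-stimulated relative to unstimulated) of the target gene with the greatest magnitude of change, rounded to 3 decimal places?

CDK5: ΔΔCt = (25.17−16.76) − (27.66−17.19) = 8.41 − 10.47 = -2.06; fold change = 2^2.06 = 4.170
NFKB12: ΔΔCt = (16.07−16.76) − (19.61−17.19) = -0.69 − 2.42 = -3.11; fold change = 2^3.11 = 8.634
SMAD5: ΔΔCt = (33.87−16.76) − (30.72−17.19) = 17.11 − 13.53 = 3.58; fold change = 2^-3.58 = 0.084
SMAD5 has the largest |ΔΔCt| = 3.58.

0.084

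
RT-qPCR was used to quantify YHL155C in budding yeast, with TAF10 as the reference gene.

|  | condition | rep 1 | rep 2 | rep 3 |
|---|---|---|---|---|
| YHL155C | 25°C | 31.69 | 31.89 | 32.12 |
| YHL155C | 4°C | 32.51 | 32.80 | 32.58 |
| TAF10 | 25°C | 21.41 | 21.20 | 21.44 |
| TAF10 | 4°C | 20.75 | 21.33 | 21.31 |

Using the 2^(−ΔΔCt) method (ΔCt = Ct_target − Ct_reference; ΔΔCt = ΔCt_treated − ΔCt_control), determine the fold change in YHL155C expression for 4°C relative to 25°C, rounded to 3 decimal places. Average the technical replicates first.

Mean Ct: YHL155C 25°C 31.900; YHL155C 4°C 32.630; TAF10 25°C 21.350; TAF10 4°C 21.130
ΔCt(25°C) = 31.900 − 21.350 = 10.550
ΔCt(4°C) = 32.630 − 21.130 = 11.500
ΔΔCt = 11.500 − 10.550 = 0.950
Fold change = 2^(−0.950) = 0.5176

0.518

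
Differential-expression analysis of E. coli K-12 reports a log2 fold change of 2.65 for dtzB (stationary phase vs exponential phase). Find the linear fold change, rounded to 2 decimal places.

6.28

Fold change = 2^(2.65) = 6.277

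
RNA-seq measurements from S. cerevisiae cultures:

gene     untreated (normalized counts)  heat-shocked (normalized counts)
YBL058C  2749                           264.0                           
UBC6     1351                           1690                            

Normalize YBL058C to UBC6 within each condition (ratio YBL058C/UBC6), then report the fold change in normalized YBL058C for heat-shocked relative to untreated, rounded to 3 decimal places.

0.077

YBL058C/UBC6 (untreated) = 2749 / 1351 = 2.0348
YBL058C/UBC6 (heat-shocked) = 264.0 / 1690 = 0.15621
Fold change = 0.15621 / 2.0348 = 0.0768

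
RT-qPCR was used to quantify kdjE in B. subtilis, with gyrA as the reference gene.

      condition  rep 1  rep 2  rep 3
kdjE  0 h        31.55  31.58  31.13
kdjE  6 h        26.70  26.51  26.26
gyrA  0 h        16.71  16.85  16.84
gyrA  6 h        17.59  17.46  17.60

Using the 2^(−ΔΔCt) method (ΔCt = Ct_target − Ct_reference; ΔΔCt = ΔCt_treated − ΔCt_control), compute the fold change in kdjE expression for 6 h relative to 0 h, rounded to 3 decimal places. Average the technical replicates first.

51.268

Mean Ct: kdjE 0 h 31.420; kdjE 6 h 26.490; gyrA 0 h 16.800; gyrA 6 h 17.550
ΔCt(0 h) = 31.420 − 16.800 = 14.620
ΔCt(6 h) = 26.490 − 17.550 = 8.940
ΔΔCt = 8.940 − 14.620 = -5.680
Fold change = 2^(−(-5.680)) = 2^5.680 = 51.2685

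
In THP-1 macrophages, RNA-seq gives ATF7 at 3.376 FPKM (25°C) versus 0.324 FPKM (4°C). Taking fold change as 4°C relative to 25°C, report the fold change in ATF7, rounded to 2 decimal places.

Fold change = 0.324 / 3.376 = 0.096
ATF7 is downregulated.

0.10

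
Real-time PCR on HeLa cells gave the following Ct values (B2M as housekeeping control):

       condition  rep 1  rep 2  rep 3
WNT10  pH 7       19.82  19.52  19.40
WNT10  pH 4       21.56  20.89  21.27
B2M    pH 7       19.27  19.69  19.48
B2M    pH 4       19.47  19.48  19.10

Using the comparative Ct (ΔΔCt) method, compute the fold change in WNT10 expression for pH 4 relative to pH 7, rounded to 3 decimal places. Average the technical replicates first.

Mean Ct: WNT10 pH 7 19.580; WNT10 pH 4 21.240; B2M pH 7 19.480; B2M pH 4 19.350
ΔCt(pH 7) = 19.580 − 19.480 = 0.100
ΔCt(pH 4) = 21.240 − 19.350 = 1.890
ΔΔCt = 1.890 − 0.100 = 1.790
Fold change = 2^(−1.790) = 0.2892

0.289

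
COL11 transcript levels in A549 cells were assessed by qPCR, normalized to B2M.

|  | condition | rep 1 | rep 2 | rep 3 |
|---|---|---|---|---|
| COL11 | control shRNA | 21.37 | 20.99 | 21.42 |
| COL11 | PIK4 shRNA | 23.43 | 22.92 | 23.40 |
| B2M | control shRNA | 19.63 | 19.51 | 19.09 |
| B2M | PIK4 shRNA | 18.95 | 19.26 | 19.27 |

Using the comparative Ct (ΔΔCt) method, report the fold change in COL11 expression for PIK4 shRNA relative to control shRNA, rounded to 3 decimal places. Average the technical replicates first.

0.212

Mean Ct: COL11 control shRNA 21.260; COL11 PIK4 shRNA 23.250; B2M control shRNA 19.410; B2M PIK4 shRNA 19.160
ΔCt(control shRNA) = 21.260 − 19.410 = 1.850
ΔCt(PIK4 shRNA) = 23.250 − 19.160 = 4.090
ΔΔCt = 4.090 − 1.850 = 2.240
Fold change = 2^(−2.240) = 0.2117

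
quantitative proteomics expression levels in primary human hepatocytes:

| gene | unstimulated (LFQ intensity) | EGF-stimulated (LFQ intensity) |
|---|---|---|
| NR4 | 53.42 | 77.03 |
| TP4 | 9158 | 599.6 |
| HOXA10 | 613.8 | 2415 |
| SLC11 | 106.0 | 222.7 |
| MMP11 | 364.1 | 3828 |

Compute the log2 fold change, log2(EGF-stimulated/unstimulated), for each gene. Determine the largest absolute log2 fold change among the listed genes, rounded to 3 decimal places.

3.933

log2(77.03/53.42) = 0.528  (NR4)
log2(599.6/9158) = -3.933  (TP4)
log2(2415/613.8) = 1.976  (HOXA10)
log2(222.7/106.0) = 1.071  (SLC11)
log2(3828/364.1) = 3.394  (MMP11)
The largest magnitude belongs to TP4.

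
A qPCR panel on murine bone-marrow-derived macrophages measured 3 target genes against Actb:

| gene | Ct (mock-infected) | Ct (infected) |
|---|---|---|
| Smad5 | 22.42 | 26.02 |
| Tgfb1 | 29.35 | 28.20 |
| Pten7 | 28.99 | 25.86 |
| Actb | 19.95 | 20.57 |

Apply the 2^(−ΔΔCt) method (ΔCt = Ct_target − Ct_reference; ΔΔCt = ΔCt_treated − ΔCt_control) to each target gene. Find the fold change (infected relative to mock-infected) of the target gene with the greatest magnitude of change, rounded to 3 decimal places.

Smad5: ΔΔCt = (26.02−20.57) − (22.42−19.95) = 5.45 − 2.47 = 2.98; fold change = 2^-2.98 = 0.127
Tgfb1: ΔΔCt = (28.20−20.57) − (29.35−19.95) = 7.63 − 9.40 = -1.77; fold change = 2^1.77 = 3.411
Pten7: ΔΔCt = (25.86−20.57) − (28.99−19.95) = 5.29 − 9.04 = -3.75; fold change = 2^3.75 = 13.454
Pten7 has the largest |ΔΔCt| = 3.75.

13.454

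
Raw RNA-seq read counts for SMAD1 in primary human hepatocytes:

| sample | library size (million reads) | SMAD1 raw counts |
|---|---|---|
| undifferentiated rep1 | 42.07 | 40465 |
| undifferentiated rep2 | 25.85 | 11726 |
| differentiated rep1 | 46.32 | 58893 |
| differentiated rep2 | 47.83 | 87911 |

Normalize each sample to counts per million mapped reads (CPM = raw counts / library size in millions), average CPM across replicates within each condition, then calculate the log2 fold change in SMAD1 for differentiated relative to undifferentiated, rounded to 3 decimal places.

CPM(undifferentiated rep1) = 40465 / 42.07 = 961.8493
CPM(undifferentiated rep2) = 11726 / 25.85 = 453.6170
CPM(differentiated rep1) = 58893 / 46.32 = 1271.4378
CPM(differentiated rep2) = 87911 / 47.83 = 1837.9887
mean CPM(undifferentiated) = 707.7332; mean CPM(differentiated) = 1554.7133
Fold change = 1554.7133 / 707.7332 = 2.19675
log2(2.19675) = 1.1354

1.135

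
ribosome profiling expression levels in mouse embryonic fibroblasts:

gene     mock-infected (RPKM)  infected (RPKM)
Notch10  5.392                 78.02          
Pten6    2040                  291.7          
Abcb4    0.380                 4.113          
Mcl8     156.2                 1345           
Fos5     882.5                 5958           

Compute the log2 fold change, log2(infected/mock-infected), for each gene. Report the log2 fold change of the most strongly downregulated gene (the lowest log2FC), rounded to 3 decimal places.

-2.806

log2(78.02/5.392) = 3.855  (Notch10)
log2(291.7/2040) = -2.806  (Pten6)
log2(4.113/0.380) = 3.436  (Abcb4)
log2(1345/156.2) = 3.106  (Mcl8)
log2(5958/882.5) = 2.755  (Fos5)
Pten6 is most strongly downregulated.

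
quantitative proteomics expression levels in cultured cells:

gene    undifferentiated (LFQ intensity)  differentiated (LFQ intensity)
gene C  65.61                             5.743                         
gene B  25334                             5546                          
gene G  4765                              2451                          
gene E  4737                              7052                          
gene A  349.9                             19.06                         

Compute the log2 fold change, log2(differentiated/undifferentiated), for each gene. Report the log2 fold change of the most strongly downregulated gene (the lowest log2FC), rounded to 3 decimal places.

log2(5.743/65.61) = -3.514  (gene C)
log2(5546/25334) = -2.192  (gene B)
log2(2451/4765) = -0.959  (gene G)
log2(7052/4737) = 0.574  (gene E)
log2(19.06/349.9) = -4.198  (gene A)
gene A is most strongly downregulated.

-4.198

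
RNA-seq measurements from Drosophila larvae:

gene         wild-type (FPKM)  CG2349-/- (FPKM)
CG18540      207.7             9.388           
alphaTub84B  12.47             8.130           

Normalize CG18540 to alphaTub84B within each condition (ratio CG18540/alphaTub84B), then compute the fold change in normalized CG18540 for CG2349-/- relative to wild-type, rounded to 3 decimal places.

CG18540/alphaTub84B (wild-type) = 207.7 / 12.47 = 16.656
CG18540/alphaTub84B (CG2349-/-) = 9.388 / 8.130 = 1.1547
Fold change = 1.1547 / 16.656 = 0.0693

0.069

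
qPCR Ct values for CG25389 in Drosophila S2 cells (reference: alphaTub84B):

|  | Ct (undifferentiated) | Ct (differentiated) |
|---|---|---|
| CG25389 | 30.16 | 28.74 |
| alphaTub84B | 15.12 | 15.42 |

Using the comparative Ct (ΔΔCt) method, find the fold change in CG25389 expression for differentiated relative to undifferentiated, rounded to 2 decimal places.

3.29

ΔCt(undifferentiated) = 30.160 − 15.120 = 15.040
ΔCt(differentiated) = 28.740 − 15.420 = 13.320
ΔΔCt = 13.320 − 15.040 = -1.720
Fold change = 2^(−(-1.720)) = 2^1.720 = 3.294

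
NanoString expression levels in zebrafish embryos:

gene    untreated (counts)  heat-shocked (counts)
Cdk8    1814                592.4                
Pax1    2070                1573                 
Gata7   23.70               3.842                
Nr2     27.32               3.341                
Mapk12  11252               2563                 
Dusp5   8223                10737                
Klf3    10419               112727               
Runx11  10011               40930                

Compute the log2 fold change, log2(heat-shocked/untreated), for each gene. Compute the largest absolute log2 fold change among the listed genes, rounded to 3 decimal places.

log2(592.4/1814) = -1.615  (Cdk8)
log2(1573/2070) = -0.396  (Pax1)
log2(3.842/23.70) = -2.625  (Gata7)
log2(3.341/27.32) = -3.032  (Nr2)
log2(2563/11252) = -2.134  (Mapk12)
log2(10737/8223) = 0.385  (Dusp5)
log2(112727/10419) = 3.436  (Klf3)
log2(40930/10011) = 2.032  (Runx11)
The largest magnitude belongs to Klf3.

3.436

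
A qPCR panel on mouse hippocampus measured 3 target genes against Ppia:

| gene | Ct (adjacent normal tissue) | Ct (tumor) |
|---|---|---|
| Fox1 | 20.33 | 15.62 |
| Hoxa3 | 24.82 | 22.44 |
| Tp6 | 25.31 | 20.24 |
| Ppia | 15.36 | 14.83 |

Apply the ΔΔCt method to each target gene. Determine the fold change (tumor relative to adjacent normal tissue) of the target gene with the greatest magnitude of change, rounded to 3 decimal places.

Fox1: ΔΔCt = (15.62−14.83) − (20.33−15.36) = 0.79 − 4.97 = -4.18; fold change = 2^4.18 = 18.126
Hoxa3: ΔΔCt = (22.44−14.83) − (24.82−15.36) = 7.61 − 9.46 = -1.85; fold change = 2^1.85 = 3.605
Tp6: ΔΔCt = (20.24−14.83) − (25.31−15.36) = 5.41 − 9.95 = -4.54; fold change = 2^4.54 = 23.264
Tp6 has the largest |ΔΔCt| = 4.54.

23.264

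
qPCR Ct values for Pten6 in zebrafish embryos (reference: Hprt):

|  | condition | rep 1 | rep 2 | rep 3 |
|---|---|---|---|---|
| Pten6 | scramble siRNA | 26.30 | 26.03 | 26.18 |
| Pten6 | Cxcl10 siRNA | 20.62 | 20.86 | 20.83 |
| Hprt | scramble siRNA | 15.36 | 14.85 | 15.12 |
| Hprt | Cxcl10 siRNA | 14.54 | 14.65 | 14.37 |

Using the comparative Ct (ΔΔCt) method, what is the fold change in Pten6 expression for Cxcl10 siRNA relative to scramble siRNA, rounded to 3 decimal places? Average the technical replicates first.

Mean Ct: Pten6 scramble siRNA 26.170; Pten6 Cxcl10 siRNA 20.770; Hprt scramble siRNA 15.110; Hprt Cxcl10 siRNA 14.520
ΔCt(scramble siRNA) = 26.170 − 15.110 = 11.060
ΔCt(Cxcl10 siRNA) = 20.770 − 14.520 = 6.250
ΔΔCt = 6.250 − 11.060 = -4.810
Fold change = 2^(−(-4.810)) = 2^4.810 = 28.0514

28.051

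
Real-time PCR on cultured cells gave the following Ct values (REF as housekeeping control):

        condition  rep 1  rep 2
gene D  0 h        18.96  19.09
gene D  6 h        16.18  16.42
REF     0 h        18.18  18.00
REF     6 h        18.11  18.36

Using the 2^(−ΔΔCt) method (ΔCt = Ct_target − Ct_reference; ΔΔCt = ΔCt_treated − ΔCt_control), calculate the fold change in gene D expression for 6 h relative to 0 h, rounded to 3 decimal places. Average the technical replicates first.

Mean Ct: gene D 0 h 19.025; gene D 6 h 16.300; REF 0 h 18.090; REF 6 h 18.235
ΔCt(0 h) = 19.025 − 18.090 = 0.935
ΔCt(6 h) = 16.300 − 18.235 = -1.935
ΔΔCt = -1.935 − 0.935 = -2.870
Fold change = 2^(−(-2.870)) = 2^2.870 = 7.3107

7.311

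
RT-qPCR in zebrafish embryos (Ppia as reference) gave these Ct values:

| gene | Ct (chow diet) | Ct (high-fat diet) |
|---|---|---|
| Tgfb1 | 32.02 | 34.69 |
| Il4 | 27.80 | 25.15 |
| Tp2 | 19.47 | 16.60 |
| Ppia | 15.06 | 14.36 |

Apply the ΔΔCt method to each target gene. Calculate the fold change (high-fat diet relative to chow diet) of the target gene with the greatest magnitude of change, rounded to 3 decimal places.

Tgfb1: ΔΔCt = (34.69−14.36) − (32.02−15.06) = 20.33 − 16.96 = 3.37; fold change = 2^-3.37 = 0.097
Il4: ΔΔCt = (25.15−14.36) − (27.80−15.06) = 10.79 − 12.74 = -1.95; fold change = 2^1.95 = 3.864
Tp2: ΔΔCt = (16.60−14.36) − (19.47−15.06) = 2.24 − 4.41 = -2.17; fold change = 2^2.17 = 4.500
Tgfb1 has the largest |ΔΔCt| = 3.37.

0.097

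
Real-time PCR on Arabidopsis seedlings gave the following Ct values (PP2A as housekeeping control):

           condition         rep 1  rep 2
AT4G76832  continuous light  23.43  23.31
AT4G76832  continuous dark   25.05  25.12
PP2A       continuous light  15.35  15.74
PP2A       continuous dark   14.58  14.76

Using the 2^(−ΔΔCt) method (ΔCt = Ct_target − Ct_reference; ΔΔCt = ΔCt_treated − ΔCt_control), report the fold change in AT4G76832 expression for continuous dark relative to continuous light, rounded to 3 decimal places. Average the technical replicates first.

0.166

Mean Ct: AT4G76832 continuous light 23.370; AT4G76832 continuous dark 25.085; PP2A continuous light 15.545; PP2A continuous dark 14.670
ΔCt(continuous light) = 23.370 − 15.545 = 7.825
ΔCt(continuous dark) = 25.085 − 14.670 = 10.415
ΔΔCt = 10.415 − 7.825 = 2.590
Fold change = 2^(−2.590) = 0.1661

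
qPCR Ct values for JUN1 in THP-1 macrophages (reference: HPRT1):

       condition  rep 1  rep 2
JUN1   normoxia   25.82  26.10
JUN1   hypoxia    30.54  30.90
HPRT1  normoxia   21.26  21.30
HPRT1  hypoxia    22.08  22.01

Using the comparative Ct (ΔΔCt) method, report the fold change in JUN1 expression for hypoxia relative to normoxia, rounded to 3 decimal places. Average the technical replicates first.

Mean Ct: JUN1 normoxia 25.960; JUN1 hypoxia 30.720; HPRT1 normoxia 21.280; HPRT1 hypoxia 22.045
ΔCt(normoxia) = 25.960 − 21.280 = 4.680
ΔCt(hypoxia) = 30.720 − 22.045 = 8.675
ΔΔCt = 8.675 − 4.680 = 3.995
Fold change = 2^(−3.995) = 0.0627

0.063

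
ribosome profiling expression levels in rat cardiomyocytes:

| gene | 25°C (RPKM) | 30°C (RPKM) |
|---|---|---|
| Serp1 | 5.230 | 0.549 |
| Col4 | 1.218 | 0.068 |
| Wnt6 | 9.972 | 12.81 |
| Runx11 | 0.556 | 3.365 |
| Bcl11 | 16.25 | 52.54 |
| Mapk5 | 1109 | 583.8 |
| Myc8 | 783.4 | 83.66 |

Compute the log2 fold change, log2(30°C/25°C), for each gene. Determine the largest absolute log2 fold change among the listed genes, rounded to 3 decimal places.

4.163

log2(0.549/5.230) = -3.252  (Serp1)
log2(0.068/1.218) = -4.163  (Col4)
log2(12.81/9.972) = 0.361  (Wnt6)
log2(3.365/0.556) = 2.597  (Runx11)
log2(52.54/16.25) = 1.693  (Bcl11)
log2(583.8/1109) = -0.926  (Mapk5)
log2(83.66/783.4) = -3.227  (Myc8)
The largest magnitude belongs to Col4.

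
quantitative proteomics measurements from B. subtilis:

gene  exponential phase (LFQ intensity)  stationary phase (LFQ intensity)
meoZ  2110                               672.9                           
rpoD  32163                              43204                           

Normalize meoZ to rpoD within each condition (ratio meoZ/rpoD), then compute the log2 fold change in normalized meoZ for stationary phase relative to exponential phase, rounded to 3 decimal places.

-2.075

meoZ/rpoD (exponential phase) = 2110 / 32163 = 0.065603
meoZ/rpoD (stationary phase) = 672.9 / 43204 = 0.015575
Fold change = 0.015575 / 0.065603 = 0.2374
log2(0.2374) = -2.0745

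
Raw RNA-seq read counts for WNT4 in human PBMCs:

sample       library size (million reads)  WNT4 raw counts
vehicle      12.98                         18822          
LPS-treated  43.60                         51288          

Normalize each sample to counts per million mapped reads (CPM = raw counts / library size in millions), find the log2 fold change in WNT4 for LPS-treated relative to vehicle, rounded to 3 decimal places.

CPM(vehicle) = 18822 / 12.98 = 1450.0770
CPM(LPS-treated) = 51288 / 43.60 = 1176.3303
Fold change = 1176.3303 / 1450.0770 = 0.81122
log2(0.81122) = -0.3018

-0.302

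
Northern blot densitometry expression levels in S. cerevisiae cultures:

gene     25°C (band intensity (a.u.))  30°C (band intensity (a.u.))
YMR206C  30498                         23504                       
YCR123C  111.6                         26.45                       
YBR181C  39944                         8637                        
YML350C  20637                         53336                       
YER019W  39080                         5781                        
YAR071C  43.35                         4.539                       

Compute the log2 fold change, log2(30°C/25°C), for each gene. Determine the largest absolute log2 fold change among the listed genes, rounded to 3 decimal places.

3.256

log2(23504/30498) = -0.376  (YMR206C)
log2(26.45/111.6) = -2.077  (YCR123C)
log2(8637/39944) = -2.209  (YBR181C)
log2(53336/20637) = 1.370  (YML350C)
log2(5781/39080) = -2.757  (YER019W)
log2(4.539/43.35) = -3.256  (YAR071C)
The largest magnitude belongs to YAR071C.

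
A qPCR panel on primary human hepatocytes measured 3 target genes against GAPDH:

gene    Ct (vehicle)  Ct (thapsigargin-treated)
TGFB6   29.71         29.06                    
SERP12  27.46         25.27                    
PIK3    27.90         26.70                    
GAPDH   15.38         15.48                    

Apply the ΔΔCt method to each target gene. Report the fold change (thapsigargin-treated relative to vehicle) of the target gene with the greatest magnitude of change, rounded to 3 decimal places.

4.891

TGFB6: ΔΔCt = (29.06−15.48) − (29.71−15.38) = 13.58 − 14.33 = -0.75; fold change = 2^0.75 = 1.682
SERP12: ΔΔCt = (25.27−15.48) − (27.46−15.38) = 9.79 − 12.08 = -2.29; fold change = 2^2.29 = 4.891
PIK3: ΔΔCt = (26.70−15.48) − (27.90−15.38) = 11.22 − 12.52 = -1.30; fold change = 2^1.30 = 2.462
SERP12 has the largest |ΔΔCt| = 2.29.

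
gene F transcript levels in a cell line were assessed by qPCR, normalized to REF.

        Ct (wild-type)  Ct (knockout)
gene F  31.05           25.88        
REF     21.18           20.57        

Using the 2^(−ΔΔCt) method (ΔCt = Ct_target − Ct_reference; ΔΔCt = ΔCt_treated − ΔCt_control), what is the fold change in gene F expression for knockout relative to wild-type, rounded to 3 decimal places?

23.588

ΔCt(wild-type) = 31.050 − 21.180 = 9.870
ΔCt(knockout) = 25.880 − 20.570 = 5.310
ΔΔCt = 5.310 − 9.870 = -4.560
Fold change = 2^(−(-4.560)) = 2^4.560 = 23.5883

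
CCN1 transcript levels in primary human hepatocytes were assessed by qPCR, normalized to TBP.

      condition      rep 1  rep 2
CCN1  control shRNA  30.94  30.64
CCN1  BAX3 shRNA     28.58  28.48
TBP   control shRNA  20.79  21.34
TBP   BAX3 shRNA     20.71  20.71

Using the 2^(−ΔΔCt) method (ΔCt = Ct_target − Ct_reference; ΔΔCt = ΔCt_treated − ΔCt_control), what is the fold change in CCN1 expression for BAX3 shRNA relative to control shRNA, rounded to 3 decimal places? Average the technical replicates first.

3.745

Mean Ct: CCN1 control shRNA 30.790; CCN1 BAX3 shRNA 28.530; TBP control shRNA 21.065; TBP BAX3 shRNA 20.710
ΔCt(control shRNA) = 30.790 − 21.065 = 9.725
ΔCt(BAX3 shRNA) = 28.530 − 20.710 = 7.820
ΔΔCt = 7.820 − 9.725 = -1.905
Fold change = 2^(−(-1.905)) = 2^1.905 = 3.7451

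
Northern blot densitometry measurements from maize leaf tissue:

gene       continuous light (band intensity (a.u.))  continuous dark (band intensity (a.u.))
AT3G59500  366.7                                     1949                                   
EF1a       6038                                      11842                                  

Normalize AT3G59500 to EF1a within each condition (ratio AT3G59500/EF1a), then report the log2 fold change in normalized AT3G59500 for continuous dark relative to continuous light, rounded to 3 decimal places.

1.438

AT3G59500/EF1a (continuous light) = 366.7 / 6038 = 0.060732
AT3G59500/EF1a (continuous dark) = 1949 / 11842 = 0.16458
Fold change = 0.16458 / 0.060732 = 2.7100
log2(2.7100) = 1.4383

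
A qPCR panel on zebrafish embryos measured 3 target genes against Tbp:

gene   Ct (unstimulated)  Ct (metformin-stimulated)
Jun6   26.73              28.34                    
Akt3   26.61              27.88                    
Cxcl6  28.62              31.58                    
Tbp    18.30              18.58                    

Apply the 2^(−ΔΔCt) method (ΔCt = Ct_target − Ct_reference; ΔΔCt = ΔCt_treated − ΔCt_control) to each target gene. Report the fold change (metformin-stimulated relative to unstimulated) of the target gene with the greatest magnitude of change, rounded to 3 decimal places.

0.156

Jun6: ΔΔCt = (28.34−18.58) − (26.73−18.30) = 9.76 − 8.43 = 1.33; fold change = 2^-1.33 = 0.398
Akt3: ΔΔCt = (27.88−18.58) − (26.61−18.30) = 9.30 − 8.31 = 0.99; fold change = 2^-0.99 = 0.503
Cxcl6: ΔΔCt = (31.58−18.58) − (28.62−18.30) = 13.00 − 10.32 = 2.68; fold change = 2^-2.68 = 0.156
Cxcl6 has the largest |ΔΔCt| = 2.68.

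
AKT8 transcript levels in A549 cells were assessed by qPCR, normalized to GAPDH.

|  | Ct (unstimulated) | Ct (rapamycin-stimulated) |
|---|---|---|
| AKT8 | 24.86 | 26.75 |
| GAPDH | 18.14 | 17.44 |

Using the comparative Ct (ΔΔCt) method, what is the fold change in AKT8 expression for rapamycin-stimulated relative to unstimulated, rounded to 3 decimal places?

ΔCt(unstimulated) = 24.860 − 18.140 = 6.720
ΔCt(rapamycin-stimulated) = 26.750 − 17.440 = 9.310
ΔΔCt = 9.310 − 6.720 = 2.590
Fold change = 2^(−2.590) = 0.1661

0.166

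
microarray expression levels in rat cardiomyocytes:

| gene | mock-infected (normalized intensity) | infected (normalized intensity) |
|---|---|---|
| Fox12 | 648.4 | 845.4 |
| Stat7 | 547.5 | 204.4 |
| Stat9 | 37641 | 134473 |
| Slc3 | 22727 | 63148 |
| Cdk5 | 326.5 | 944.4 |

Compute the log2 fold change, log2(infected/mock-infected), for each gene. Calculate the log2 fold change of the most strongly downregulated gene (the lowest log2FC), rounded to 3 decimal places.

log2(845.4/648.4) = 0.383  (Fox12)
log2(204.4/547.5) = -1.421  (Stat7)
log2(134473/37641) = 1.837  (Stat9)
log2(63148/22727) = 1.474  (Slc3)
log2(944.4/326.5) = 1.532  (Cdk5)
Stat7 is most strongly downregulated.

-1.421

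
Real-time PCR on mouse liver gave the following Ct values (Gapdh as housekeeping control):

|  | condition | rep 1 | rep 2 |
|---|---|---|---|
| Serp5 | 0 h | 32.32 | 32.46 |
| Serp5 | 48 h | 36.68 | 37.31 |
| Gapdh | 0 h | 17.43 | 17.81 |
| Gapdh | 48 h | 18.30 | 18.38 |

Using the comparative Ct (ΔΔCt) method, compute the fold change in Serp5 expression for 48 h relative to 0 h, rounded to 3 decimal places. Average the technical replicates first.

Mean Ct: Serp5 0 h 32.390; Serp5 48 h 36.995; Gapdh 0 h 17.620; Gapdh 48 h 18.340
ΔCt(0 h) = 32.390 − 17.620 = 14.770
ΔCt(48 h) = 36.995 − 18.340 = 18.655
ΔΔCt = 18.655 − 14.770 = 3.885
Fold change = 2^(−3.885) = 0.0677

0.068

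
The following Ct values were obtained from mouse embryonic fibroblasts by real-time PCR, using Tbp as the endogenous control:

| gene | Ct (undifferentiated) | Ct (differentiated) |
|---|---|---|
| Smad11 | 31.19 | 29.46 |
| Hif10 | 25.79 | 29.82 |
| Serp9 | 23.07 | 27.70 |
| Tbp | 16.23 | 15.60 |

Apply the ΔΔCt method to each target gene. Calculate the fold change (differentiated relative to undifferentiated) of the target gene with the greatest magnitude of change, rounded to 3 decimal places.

0.026

Smad11: ΔΔCt = (29.46−15.60) − (31.19−16.23) = 13.86 − 14.96 = -1.10; fold change = 2^1.10 = 2.144
Hif10: ΔΔCt = (29.82−15.60) − (25.79−16.23) = 14.22 − 9.56 = 4.66; fold change = 2^-4.66 = 0.040
Serp9: ΔΔCt = (27.70−15.60) − (23.07−16.23) = 12.10 − 6.84 = 5.26; fold change = 2^-5.26 = 0.026
Serp9 has the largest |ΔΔCt| = 5.26.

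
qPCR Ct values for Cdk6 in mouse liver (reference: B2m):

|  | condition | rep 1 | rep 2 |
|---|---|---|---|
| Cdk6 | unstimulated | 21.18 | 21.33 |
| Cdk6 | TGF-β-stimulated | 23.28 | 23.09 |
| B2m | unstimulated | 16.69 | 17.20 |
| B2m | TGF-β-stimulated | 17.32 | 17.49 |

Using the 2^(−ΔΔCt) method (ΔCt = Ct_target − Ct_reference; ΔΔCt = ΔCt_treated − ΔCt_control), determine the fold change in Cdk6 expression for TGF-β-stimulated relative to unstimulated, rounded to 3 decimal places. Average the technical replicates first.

0.361

Mean Ct: Cdk6 unstimulated 21.255; Cdk6 TGF-β-stimulated 23.185; B2m unstimulated 16.945; B2m TGF-β-stimulated 17.405
ΔCt(unstimulated) = 21.255 − 16.945 = 4.310
ΔCt(TGF-β-stimulated) = 23.185 − 17.405 = 5.780
ΔΔCt = 5.780 − 4.310 = 1.470
Fold change = 2^(−1.470) = 0.3610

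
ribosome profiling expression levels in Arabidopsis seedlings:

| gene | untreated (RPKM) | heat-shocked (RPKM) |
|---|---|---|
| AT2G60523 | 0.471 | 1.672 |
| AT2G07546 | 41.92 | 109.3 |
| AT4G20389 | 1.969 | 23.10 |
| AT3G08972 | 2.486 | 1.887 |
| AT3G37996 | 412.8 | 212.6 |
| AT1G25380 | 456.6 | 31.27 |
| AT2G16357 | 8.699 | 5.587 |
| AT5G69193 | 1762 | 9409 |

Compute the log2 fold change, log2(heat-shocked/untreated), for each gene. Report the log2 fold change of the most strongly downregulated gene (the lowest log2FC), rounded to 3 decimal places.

-3.868

log2(1.672/0.471) = 1.828  (AT2G60523)
log2(109.3/41.92) = 1.383  (AT2G07546)
log2(23.10/1.969) = 3.552  (AT4G20389)
log2(1.887/2.486) = -0.398  (AT3G08972)
log2(212.6/412.8) = -0.957  (AT3G37996)
log2(31.27/456.6) = -3.868  (AT1G25380)
log2(5.587/8.699) = -0.639  (AT2G16357)
log2(9409/1762) = 2.417  (AT5G69193)
AT1G25380 is most strongly downregulated.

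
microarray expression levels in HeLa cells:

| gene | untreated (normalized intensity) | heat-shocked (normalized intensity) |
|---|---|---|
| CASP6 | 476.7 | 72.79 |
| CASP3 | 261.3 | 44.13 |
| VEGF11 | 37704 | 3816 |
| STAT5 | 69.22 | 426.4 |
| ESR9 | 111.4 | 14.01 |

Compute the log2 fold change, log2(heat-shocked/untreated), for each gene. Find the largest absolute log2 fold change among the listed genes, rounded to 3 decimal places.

log2(72.79/476.7) = -2.711  (CASP6)
log2(44.13/261.3) = -2.566  (CASP3)
log2(3816/37704) = -3.305  (VEGF11)
log2(426.4/69.22) = 2.623  (STAT5)
log2(14.01/111.4) = -2.991  (ESR9)
The largest magnitude belongs to VEGF11.

3.305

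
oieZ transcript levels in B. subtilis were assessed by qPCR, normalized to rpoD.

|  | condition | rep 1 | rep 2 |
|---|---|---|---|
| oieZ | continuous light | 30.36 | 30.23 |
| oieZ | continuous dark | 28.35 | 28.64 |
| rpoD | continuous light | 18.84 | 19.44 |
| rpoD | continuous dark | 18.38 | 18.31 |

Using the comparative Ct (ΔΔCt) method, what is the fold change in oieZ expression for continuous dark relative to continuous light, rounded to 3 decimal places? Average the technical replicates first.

2.007

Mean Ct: oieZ continuous light 30.295; oieZ continuous dark 28.495; rpoD continuous light 19.140; rpoD continuous dark 18.345
ΔCt(continuous light) = 30.295 − 19.140 = 11.155
ΔCt(continuous dark) = 28.495 − 18.345 = 10.150
ΔΔCt = 10.150 − 11.155 = -1.005
Fold change = 2^(−(-1.005)) = 2^1.005 = 2.0069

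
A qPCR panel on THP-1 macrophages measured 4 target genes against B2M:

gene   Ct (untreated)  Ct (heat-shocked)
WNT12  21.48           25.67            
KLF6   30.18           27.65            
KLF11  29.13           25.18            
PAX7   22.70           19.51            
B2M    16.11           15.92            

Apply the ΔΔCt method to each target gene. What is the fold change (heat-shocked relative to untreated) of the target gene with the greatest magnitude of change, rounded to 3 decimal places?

0.048

WNT12: ΔΔCt = (25.67−15.92) − (21.48−16.11) = 9.75 − 5.37 = 4.38; fold change = 2^-4.38 = 0.048
KLF6: ΔΔCt = (27.65−15.92) − (30.18−16.11) = 11.73 − 14.07 = -2.34; fold change = 2^2.34 = 5.063
KLF11: ΔΔCt = (25.18−15.92) − (29.13−16.11) = 9.26 − 13.02 = -3.76; fold change = 2^3.76 = 13.548
PAX7: ΔΔCt = (19.51−15.92) − (22.70−16.11) = 3.59 − 6.59 = -3.00; fold change = 2^3.00 = 8.000
WNT12 has the largest |ΔΔCt| = 4.38.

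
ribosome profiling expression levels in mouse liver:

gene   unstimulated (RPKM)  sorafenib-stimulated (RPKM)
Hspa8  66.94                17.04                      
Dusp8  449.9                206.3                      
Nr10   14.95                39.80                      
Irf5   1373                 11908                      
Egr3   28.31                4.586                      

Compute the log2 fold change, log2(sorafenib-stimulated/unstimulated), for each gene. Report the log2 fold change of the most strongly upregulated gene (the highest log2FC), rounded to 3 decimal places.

log2(17.04/66.94) = -1.974  (Hspa8)
log2(206.3/449.9) = -1.125  (Dusp8)
log2(39.80/14.95) = 1.413  (Nr10)
log2(11908/1373) = 3.117  (Irf5)
log2(4.586/28.31) = -2.626  (Egr3)
Irf5 is most strongly upregulated.

3.117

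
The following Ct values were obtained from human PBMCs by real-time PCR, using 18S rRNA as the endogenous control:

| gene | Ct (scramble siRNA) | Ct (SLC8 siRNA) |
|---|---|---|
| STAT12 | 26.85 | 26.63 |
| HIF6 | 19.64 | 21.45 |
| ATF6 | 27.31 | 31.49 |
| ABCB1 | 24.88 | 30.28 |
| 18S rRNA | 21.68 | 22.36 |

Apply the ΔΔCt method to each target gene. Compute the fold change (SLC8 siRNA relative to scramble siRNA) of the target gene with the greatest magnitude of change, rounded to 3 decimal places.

0.038

STAT12: ΔΔCt = (26.63−22.36) − (26.85−21.68) = 4.27 − 5.17 = -0.90; fold change = 2^0.90 = 1.866
HIF6: ΔΔCt = (21.45−22.36) − (19.64−21.68) = -0.91 − (-2.04) = 1.13; fold change = 2^-1.13 = 0.457
ATF6: ΔΔCt = (31.49−22.36) − (27.31−21.68) = 9.13 − 5.63 = 3.50; fold change = 2^-3.50 = 0.088
ABCB1: ΔΔCt = (30.28−22.36) − (24.88−21.68) = 7.92 − 3.20 = 4.72; fold change = 2^-4.72 = 0.038
ABCB1 has the largest |ΔΔCt| = 4.72.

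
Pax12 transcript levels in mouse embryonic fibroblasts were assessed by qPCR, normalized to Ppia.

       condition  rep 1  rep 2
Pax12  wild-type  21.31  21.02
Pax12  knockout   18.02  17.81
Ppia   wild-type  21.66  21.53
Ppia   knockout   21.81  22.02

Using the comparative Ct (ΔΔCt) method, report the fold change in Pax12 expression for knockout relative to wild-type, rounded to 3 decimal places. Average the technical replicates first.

11.876

Mean Ct: Pax12 wild-type 21.165; Pax12 knockout 17.915; Ppia wild-type 21.595; Ppia knockout 21.915
ΔCt(wild-type) = 21.165 − 21.595 = -0.430
ΔCt(knockout) = 17.915 − 21.915 = -4.000
ΔΔCt = -4.000 − (-0.430) = -3.570
Fold change = 2^(−(-3.570)) = 2^3.570 = 11.8762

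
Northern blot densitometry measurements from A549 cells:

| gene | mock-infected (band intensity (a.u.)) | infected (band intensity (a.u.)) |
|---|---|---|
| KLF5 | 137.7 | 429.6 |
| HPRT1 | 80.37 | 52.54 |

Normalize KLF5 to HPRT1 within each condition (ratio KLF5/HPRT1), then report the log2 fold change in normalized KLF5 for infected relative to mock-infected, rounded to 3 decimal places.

KLF5/HPRT1 (mock-infected) = 137.7 / 80.37 = 1.7133
KLF5/HPRT1 (infected) = 429.6 / 52.54 = 8.1766
Fold change = 8.1766 / 1.7133 = 4.7724
log2(4.7724) = 2.2547

2.255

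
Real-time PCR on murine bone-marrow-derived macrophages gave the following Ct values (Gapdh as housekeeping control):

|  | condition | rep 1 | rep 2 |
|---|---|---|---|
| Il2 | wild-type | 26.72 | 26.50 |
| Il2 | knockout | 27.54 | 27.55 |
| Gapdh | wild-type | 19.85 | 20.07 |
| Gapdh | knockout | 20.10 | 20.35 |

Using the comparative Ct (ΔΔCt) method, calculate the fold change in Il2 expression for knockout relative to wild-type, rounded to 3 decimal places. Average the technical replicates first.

Mean Ct: Il2 wild-type 26.610; Il2 knockout 27.545; Gapdh wild-type 19.960; Gapdh knockout 20.225
ΔCt(wild-type) = 26.610 − 19.960 = 6.650
ΔCt(knockout) = 27.545 − 20.225 = 7.320
ΔΔCt = 7.320 − 6.650 = 0.670
Fold change = 2^(−0.670) = 0.6285

0.629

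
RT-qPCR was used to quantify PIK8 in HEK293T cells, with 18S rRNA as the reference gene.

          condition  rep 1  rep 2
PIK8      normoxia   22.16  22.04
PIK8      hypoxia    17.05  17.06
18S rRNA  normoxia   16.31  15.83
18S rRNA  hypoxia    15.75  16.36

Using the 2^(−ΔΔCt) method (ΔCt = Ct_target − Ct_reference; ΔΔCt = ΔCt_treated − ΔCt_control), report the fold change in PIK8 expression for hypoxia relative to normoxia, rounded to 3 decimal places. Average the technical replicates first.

Mean Ct: PIK8 normoxia 22.100; PIK8 hypoxia 17.055; 18S rRNA normoxia 16.070; 18S rRNA hypoxia 16.055
ΔCt(normoxia) = 22.100 − 16.070 = 6.030
ΔCt(hypoxia) = 17.055 − 16.055 = 1.000
ΔΔCt = 1.000 − 6.030 = -5.030
Fold change = 2^(−(-5.030)) = 2^5.030 = 32.6724

32.672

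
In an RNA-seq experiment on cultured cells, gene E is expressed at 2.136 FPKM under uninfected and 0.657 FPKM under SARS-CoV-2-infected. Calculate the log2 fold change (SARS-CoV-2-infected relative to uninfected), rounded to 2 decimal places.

-1.70

Fold change = 0.657 / 2.136 = 0.3076
log2(0.3076) = -1.701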